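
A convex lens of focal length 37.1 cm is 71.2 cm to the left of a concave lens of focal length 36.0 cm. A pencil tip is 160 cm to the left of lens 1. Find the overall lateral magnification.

m = -0.185

Lens 1: 1/d_i1 = 1/(37.1) − 1/(160) = 0.02070, so d_i1 = 48.30 cm; m₁ = −d_i1/d_o1 = -0.3019.
d_o2 = 71.2 − (48.30) = 22.90 cm.
f₂ = −36.0 cm (diverging).
Lens 2: 1/d_i2 = 1/(-36.0) − 1/(22.90) = -0.07145, so d_i2 = -14.00 cm; m₂ = −d_i2/d_o2 = +0.6112.
m = m₁·m₂ = (-0.3019)(+0.6112) = -0.185.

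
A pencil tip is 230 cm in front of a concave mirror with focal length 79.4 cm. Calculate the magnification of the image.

1/d_i = 1/f − 1/d_o = 1/(79.40) − 1/(230) = 0.008247, so d_i = 121.3 cm.
m = −d_i/d_o = −(121.3)/(230) = -0.527.
The image is real, inverted and reduced, in front of the mirror.

m = -0.527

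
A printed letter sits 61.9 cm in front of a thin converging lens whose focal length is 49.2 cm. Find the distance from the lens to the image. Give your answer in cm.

240 cm

Thin-lens equation: 1/q = 1/f − 1/p = 1/(49.20) − 1/(61.9) = 0.02033 − 0.01616 = 0.004170, so q = 240 cm.
The image is real, inverted and enlarged, on the far side of the lens.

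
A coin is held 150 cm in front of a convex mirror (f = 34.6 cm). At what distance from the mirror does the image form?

28.1 cm

For a convex mirror, f = -34.6 cm.
Mirror equation: 1/d_i = 1/f − 1/d_o = 1/(-34.60) − 1/(150) = -0.02890 − 0.006667 = -0.03557, so d_i = -28.1 cm.
The image is virtual, upright and reduced, behind the mirror.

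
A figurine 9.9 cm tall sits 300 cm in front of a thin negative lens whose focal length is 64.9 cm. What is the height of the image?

For a negative lens, f = -64.9 cm.
1/d_i = 1/f − 1/d_o = 1/(-64.90) − 1/(300) = -0.01874, so d_i = -53.36 cm.
m = −d_i/d_o = +0.1779.
|h_i| = |m|·h_o = 0.1779 × 9.9 = 1.76 cm. The image is virtual, upright and reduced, on the same side as the object.

1.76 cm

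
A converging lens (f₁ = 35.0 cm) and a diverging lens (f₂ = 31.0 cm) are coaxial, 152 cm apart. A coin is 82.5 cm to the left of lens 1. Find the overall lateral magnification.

m = -0.187

Lens 1: 1/d_i1 = 1/(35.0) − 1/(82.5) = 0.01645, so d_i1 = 60.79 cm; m₁ = −d_i1/d_o1 = -0.7368.
d_o2 = 152 − (60.79) = 91.21 cm.
f₂ = −31.0 cm (diverging).
Lens 2: 1/d_i2 = 1/(-31.0) − 1/(91.21) = -0.04322, so d_i2 = -23.14 cm; m₂ = −d_i2/d_o2 = +0.2537.
m = m₁·m₂ = (-0.7368)(+0.2537) = -0.187.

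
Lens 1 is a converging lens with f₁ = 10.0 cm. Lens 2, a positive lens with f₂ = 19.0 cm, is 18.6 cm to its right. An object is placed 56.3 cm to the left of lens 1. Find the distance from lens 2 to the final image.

Lens 1: 1/d_i1 = 1/f₁ − 1/d_o1 = 1/(10.0) − 1/(56.3) = 0.08224, so d_i1 = 12.16 cm.
The intermediate image is 12.16 cm to the right of lens 1, which is 18.6 − (12.16) = 6.440 cm to the left of lens 2, so d_o2 = +6.440 cm.
Lens 2: 1/d_i2 = 1/f₂ − 1/d_o2 = 1/(19.0) − 1/(6.440) = -0.1026, so d_i2 = -9.74 cm.
The final image is virtual, 9.74 cm to the left of lens 2 (overall magnification ≈ -0.33).

9.74 cm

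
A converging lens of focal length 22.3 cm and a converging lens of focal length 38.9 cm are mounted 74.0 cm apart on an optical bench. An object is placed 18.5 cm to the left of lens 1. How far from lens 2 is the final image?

Lens 1: 1/d_i1 = 1/f₁ − 1/d_o1 = 1/(22.3) − 1/(18.5) = -0.009211, so d_i1 = -108.6 cm.
The intermediate image is 108.6 cm to the left of lens 1 (virtual), which is 74.0 − (-108.6) = 182.6 cm to the left of lens 2, so d_o2 = +182.6 cm.
Lens 2: 1/d_i2 = 1/f₂ − 1/d_o2 = 1/(38.9) − 1/(182.6) = 0.02023, so d_i2 = 49.4 cm.
The final image is real, 49.4 cm to the right of lens 2 (overall magnification ≈ -1.6).

49.4 cm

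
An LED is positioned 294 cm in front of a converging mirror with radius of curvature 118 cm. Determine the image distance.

73.8 cm

f = R/2 = 118/2 = 59.00 cm.
Mirror equation: 1/q = 1/f − 1/p = 1/(59.00) − 1/(294) = 0.01695 − 0.003401 = 0.01355, so q = 73.8 cm.
The image is real, inverted and reduced, in front of the mirror.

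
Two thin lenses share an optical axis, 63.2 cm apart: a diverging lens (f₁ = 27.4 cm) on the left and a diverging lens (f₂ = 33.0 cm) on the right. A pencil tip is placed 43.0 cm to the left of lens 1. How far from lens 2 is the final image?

Lens 1 is diverging, so f₁ = −27.4 cm.
Lens 1: 1/d_i1 = 1/f₁ − 1/d_o1 = 1/(-27.4) − 1/(43.0) = -0.05975, so d_i1 = -16.74 cm.
The intermediate image is 16.74 cm to the left of lens 1 (virtual), which is 63.2 − (-16.74) = 79.94 cm to the left of lens 2, so d_o2 = +79.94 cm.
Lens 2 is diverging, so f₂ = −33.0 cm.
Lens 2: 1/d_i2 = 1/f₂ − 1/d_o2 = 1/(-33.0) − 1/(79.94) = -0.04281, so d_i2 = -23.4 cm.
The final image is virtual, 23.4 cm to the left of lens 2 (overall magnification ≈ 0.11).

23.4 cm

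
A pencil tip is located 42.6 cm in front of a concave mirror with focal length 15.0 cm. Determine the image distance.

23.2 cm

Mirror equation: 1/d_i = 1/f − 1/d_o = 1/(15.00) − 1/(42.6) = 0.06667 − 0.02347 = 0.04319, so d_i = 23.2 cm.
The image is real, inverted and reduced, in front of the mirror.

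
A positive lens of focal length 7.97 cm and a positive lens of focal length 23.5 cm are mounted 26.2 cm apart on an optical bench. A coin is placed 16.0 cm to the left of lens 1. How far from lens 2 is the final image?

Lens 1: 1/d_i1 = 1/f₁ − 1/d_o1 = 1/(7.97) − 1/(16.0) = 0.06297, so d_i1 = 15.88 cm.
The intermediate image is 15.88 cm to the right of lens 1, which is 26.2 − (15.88) = 10.32 cm to the left of lens 2, so d_o2 = +10.32 cm.
Lens 2: 1/d_i2 = 1/f₂ − 1/d_o2 = 1/(23.5) − 1/(10.32) = -0.05435, so d_i2 = -18.4 cm.
The final image is virtual, 18.4 cm to the left of lens 2 (overall magnification ≈ -1.8).

18.4 cm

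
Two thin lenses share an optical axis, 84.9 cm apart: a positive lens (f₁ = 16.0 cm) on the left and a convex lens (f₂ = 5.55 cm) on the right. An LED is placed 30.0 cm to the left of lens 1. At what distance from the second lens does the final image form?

6.23 cm

Lens 1: 1/d_i1 = 1/f₁ − 1/d_o1 = 1/(16.0) − 1/(30.0) = 0.02917, so d_i1 = 34.29 cm.
The intermediate image is 34.29 cm to the right of lens 1, which is 84.9 − (34.29) = 50.61 cm to the left of lens 2, so d_o2 = +50.61 cm.
Lens 2: 1/d_i2 = 1/f₂ − 1/d_o2 = 1/(5.55) − 1/(50.61) = 0.1604, so d_i2 = 6.23 cm.
The final image is real, 6.23 cm to the right of lens 2 (overall magnification ≈ 0.14).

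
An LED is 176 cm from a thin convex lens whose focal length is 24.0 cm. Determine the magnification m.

m = -0.158

1/d_i = 1/f − 1/d_o = 1/(24.00) − 1/(176) = 0.03598, so d_i = 27.79 cm.
m = −d_i/d_o = −(27.79)/(176) = -0.158.
The image is real, inverted and reduced, on the far side of the lens.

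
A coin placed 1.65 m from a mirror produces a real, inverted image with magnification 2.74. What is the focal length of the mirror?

m = −d_i/d_o ⇒ d_i = −m·d_o = −(-2.74)·(1.65) = 4.521 m.
1/f = 1/d_o + 1/d_i = 1/(1.65) + 1/(4.521) = 0.8273, so f = 1.21 m.
Since f is positive, the mirror is concave.

f = 1.21 m (concave)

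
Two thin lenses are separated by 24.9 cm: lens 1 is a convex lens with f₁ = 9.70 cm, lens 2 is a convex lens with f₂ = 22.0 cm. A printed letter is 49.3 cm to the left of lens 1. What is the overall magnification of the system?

m = -0.587

Lens 1: 1/d_i1 = 1/(9.70) − 1/(49.3) = 0.08281, so d_i1 = 12.08 cm; m₁ = −d_i1/d_o1 = -0.2450.
d_o2 = 24.9 − (12.08) = 12.82 cm.
Lens 2: 1/d_i2 = 1/(22.0) − 1/(12.82) = -0.03255, so d_i2 = -30.72 cm; m₂ = −d_i2/d_o2 = +2.397.
m = m₁·m₂ = (-0.2450)(+2.397) = -0.587.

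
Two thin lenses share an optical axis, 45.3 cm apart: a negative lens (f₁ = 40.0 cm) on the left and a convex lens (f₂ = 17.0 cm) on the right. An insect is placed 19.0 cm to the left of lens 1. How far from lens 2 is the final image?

24.0 cm

Lens 1 is diverging, so f₁ = −40.0 cm.
Lens 1: 1/d_i1 = 1/f₁ − 1/d_o1 = 1/(-40.0) − 1/(19.0) = -0.07763, so d_i1 = -12.88 cm.
The intermediate image is 12.88 cm to the left of lens 1 (virtual), which is 45.3 − (-12.88) = 58.18 cm to the left of lens 2, so d_o2 = +58.18 cm.
Lens 2: 1/d_i2 = 1/f₂ − 1/d_o2 = 1/(17.0) − 1/(58.18) = 0.04164, so d_i2 = 24.0 cm.
The final image is real, 24.0 cm to the right of lens 2 (overall magnification ≈ -0.28).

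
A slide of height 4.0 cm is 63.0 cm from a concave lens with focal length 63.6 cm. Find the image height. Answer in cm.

For a concave lens, f = -63.6 cm.
1/d_i = 1/f − 1/d_o = 1/(-63.60) − 1/(63.0) = -0.03160, so d_i = -31.65 cm.
m = −d_i/d_o = +0.5024.
|h_i| = |m|·h_o = 0.5024 × 4.0 = 2.01 cm. The image is virtual, upright and reduced, on the same side as the object.

2.01 cm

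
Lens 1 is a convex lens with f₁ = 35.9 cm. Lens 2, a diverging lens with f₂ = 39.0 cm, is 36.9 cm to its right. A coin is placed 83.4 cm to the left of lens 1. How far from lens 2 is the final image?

Lens 1: 1/d_i1 = 1/f₁ − 1/d_o1 = 1/(35.9) − 1/(83.4) = 0.01586, so d_i1 = 63.03 cm.
The intermediate image is 63.03 cm to the right of lens 1, which lies 26.13 cm to the right of lens 2 — a virtual object — so d_o2 = −26.13 cm.
Lens 2 is diverging, so f₂ = −39.0 cm.
Lens 2: 1/d_i2 = 1/f₂ − 1/d_o2 = 1/(-39.0) − 1/(-26.13) = 0.01263, so d_i2 = 79.2 cm.
The final image is real, 79.2 cm to the right of lens 2 (overall magnification ≈ -2.3).

79.2 cm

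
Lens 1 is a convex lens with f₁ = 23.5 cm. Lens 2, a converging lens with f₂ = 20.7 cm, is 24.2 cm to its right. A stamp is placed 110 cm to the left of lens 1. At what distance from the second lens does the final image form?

4.46 cm

Lens 1: 1/d_i1 = 1/f₁ − 1/d_o1 = 1/(23.5) − 1/(110) = 0.03346, so d_i1 = 29.88 cm.
The intermediate image is 29.88 cm to the right of lens 1, which lies 5.680 cm to the right of lens 2 — a virtual object — so d_o2 = −5.680 cm.
Lens 2: 1/d_i2 = 1/f₂ − 1/d_o2 = 1/(20.7) − 1/(-5.680) = 0.2244, so d_i2 = 4.46 cm.
The final image is real, 4.46 cm to the right of lens 2 (overall magnification ≈ -0.21).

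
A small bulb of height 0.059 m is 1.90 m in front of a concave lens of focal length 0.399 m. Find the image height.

0.0102 m

For a concave lens, f = -0.399 m.
1/d_i = 1/f − 1/d_o = 1/(-0.3990) − 1/(1.90) = -3.033, so d_i = -0.3298 m.
m = −d_i/d_o = +0.1736.
|h_i| = |m|·h_o = 0.1736 × 0.059 = 0.0102 m. The image is virtual, upright and reduced, on the same side as the object.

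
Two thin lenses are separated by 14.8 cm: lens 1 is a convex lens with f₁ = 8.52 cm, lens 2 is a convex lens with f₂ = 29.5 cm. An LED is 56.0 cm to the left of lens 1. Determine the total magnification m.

m = -0.214

Lens 1: 1/d_i1 = 1/(8.52) − 1/(56.0) = 0.09951, so d_i1 = 10.05 cm; m₁ = −d_i1/d_o1 = -0.1795.
d_o2 = 14.8 − (10.05) = 4.750 cm.
Lens 2: 1/d_i2 = 1/(29.5) − 1/(4.750) = -0.1766, so d_i2 = -5.662 cm; m₂ = −d_i2/d_o2 = +1.192.
m = m₁·m₂ = (-0.1795)(+1.192) = -0.214.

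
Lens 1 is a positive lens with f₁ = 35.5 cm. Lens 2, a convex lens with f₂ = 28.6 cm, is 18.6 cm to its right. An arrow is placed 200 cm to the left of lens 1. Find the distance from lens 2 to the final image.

13.2 cm

Lens 1: 1/d_i1 = 1/f₁ − 1/d_o1 = 1/(35.5) − 1/(200) = 0.02317, so d_i1 = 43.16 cm.
The intermediate image is 43.16 cm to the right of lens 1, which lies 24.56 cm to the right of lens 2 — a virtual object — so d_o2 = −24.56 cm.
Lens 2: 1/d_i2 = 1/f₂ − 1/d_o2 = 1/(28.6) − 1/(-24.56) = 0.07568, so d_i2 = 13.2 cm.
The final image is real, 13.2 cm to the right of lens 2 (overall magnification ≈ -0.12).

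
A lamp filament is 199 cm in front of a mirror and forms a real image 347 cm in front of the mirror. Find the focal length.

Real image ⇒ d_i = +347 cm.
1/f = 1/d_o + 1/d_i = 1/(199) + 1/(347) = 0.007907, so f = 126 cm.
Since f is positive, the mirror is concave.

f = 126 cm (concave)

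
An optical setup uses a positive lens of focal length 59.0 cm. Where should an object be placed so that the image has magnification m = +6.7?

50.2 cm

m = −d_i/d_o ⇒ d_i = −m·d_o.
1/f = 1/d_o + 1/d_i = 1/d_o − 1/(m·d_o) = (1 − 1/m)/d_o, so d_o = f(1 − 1/m) = (59.00)(1 − 1/(+6.7)) = 50.2 cm.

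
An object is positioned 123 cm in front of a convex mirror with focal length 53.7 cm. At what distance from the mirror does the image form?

For a convex mirror, f = -53.7 cm.
Mirror equation: 1/v = 1/f − 1/u = 1/(-53.70) − 1/(123) = -0.01862 − 0.008130 = -0.02675, so v = -37.4 cm.
The image is virtual, upright and reduced, behind the mirror.

37.4 cm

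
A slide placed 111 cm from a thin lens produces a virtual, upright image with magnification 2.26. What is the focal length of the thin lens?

f = 199 cm (converging)

m = −d_i/d_o ⇒ d_i = −m·d_o = −(+2.26)·(111) = -250.9 cm.
1/f = 1/d_o + 1/d_i = 1/(111) + 1/(-250.9) = 0.005023, so f = 199 cm.
Since f is positive, the thin lens is converging.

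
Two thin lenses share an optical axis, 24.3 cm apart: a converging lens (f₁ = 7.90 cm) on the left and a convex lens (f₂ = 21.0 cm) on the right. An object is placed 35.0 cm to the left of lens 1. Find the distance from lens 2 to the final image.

42.9 cm

Lens 1: 1/d_i1 = 1/f₁ − 1/d_o1 = 1/(7.90) − 1/(35.0) = 0.09801, so d_i1 = 10.20 cm.
The intermediate image is 10.20 cm to the right of lens 1, which is 24.3 − (10.20) = 14.10 cm to the left of lens 2, so d_o2 = +14.10 cm.
Lens 2: 1/d_i2 = 1/f₂ − 1/d_o2 = 1/(21.0) − 1/(14.10) = -0.02330, so d_i2 = -42.9 cm.
The final image is virtual, 42.9 cm to the left of lens 2 (overall magnification ≈ -0.89).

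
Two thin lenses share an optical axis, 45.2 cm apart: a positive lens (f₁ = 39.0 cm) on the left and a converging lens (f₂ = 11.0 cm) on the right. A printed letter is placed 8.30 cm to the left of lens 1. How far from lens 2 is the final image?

Lens 1: 1/d_i1 = 1/f₁ − 1/d_o1 = 1/(39.0) − 1/(8.30) = -0.09484, so d_i1 = -10.54 cm.
The intermediate image is 10.54 cm to the left of lens 1 (virtual), which is 45.2 − (-10.54) = 55.74 cm to the left of lens 2, so d_o2 = +55.74 cm.
Lens 2: 1/d_i2 = 1/f₂ − 1/d_o2 = 1/(11.0) − 1/(55.74) = 0.07297, so d_i2 = 13.7 cm.
The final image is real, 13.7 cm to the right of lens 2 (overall magnification ≈ -0.31).

13.7 cm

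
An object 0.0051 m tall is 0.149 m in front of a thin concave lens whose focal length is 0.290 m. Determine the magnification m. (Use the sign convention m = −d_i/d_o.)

m = +0.661

For a concave lens, f = -0.290 m.
1/d_i = 1/f − 1/d_o = 1/(-0.2900) − 1/(0.149) = -10.16, so d_i = -0.09843 m.
m = −d_i/d_o = −(-0.09843)/(0.149) = +0.661.
The image is virtual, upright and reduced, on the same side as the object.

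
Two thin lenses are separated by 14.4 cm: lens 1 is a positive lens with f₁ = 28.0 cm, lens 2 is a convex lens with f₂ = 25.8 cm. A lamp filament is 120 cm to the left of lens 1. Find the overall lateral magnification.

m = -0.164

Lens 1: 1/d_i1 = 1/(28.0) − 1/(120) = 0.02738, so d_i1 = 36.52 cm; m₁ = −d_i1/d_o1 = -0.3043.
d_o2 = 14.4 − (36.52) = -22.12 cm (virtual object).
Lens 2: 1/d_i2 = 1/(25.8) − 1/(-22.12) = 0.08397, so d_i2 = 11.91 cm; m₂ = −d_i2/d_o2 = +0.5384.
m = m₁·m₂ = (-0.3043)(+0.5384) = -0.164.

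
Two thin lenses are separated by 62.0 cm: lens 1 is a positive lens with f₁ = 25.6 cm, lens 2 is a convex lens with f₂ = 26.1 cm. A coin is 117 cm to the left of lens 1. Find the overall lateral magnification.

Lens 1: 1/d_i1 = 1/(25.6) − 1/(117) = 0.03052, so d_i1 = 32.77 cm; m₁ = −d_i1/d_o1 = -0.2801.
d_o2 = 62.0 − (32.77) = 29.23 cm.
Lens 2: 1/d_i2 = 1/(26.1) − 1/(29.23) = 0.004103, so d_i2 = 243.7 cm; m₂ = −d_i2/d_o2 = -8.339.
m = m₁·m₂ = (-0.2801)(-8.339) = +2.34.

m = +2.34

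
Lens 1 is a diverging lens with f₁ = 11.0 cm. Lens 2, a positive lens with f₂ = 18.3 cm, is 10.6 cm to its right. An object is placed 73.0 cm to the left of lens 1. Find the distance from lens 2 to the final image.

Lens 1 is diverging, so f₁ = −11.0 cm.
Lens 1: 1/d_i1 = 1/f₁ − 1/d_o1 = 1/(-11.0) − 1/(73.0) = -0.1046, so d_i1 = -9.560 cm.
The intermediate image is 9.560 cm to the left of lens 1 (virtual), which is 10.6 − (-9.560) = 20.16 cm to the left of lens 2, so d_o2 = +20.16 cm.
Lens 2: 1/d_i2 = 1/f₂ − 1/d_o2 = 1/(18.3) − 1/(20.16) = 0.005042, so d_i2 = 198 cm.
The final image is real, 198 cm to the right of lens 2 (overall magnification ≈ -1.3).

198 cm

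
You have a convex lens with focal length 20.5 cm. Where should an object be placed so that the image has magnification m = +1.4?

m = −d_i/d_o ⇒ d_i = −m·d_o.
1/f = 1/d_o + 1/d_i = 1/d_o − 1/(m·d_o) = (1 − 1/m)/d_o, so d_o = f(1 − 1/m) = (20.50)(1 − 1/(+1.4)) = 5.86 cm.

5.86 cm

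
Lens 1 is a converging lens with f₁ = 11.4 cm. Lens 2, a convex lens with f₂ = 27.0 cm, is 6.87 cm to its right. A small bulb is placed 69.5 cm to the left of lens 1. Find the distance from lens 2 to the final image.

5.41 cm

Lens 1: 1/d_i1 = 1/f₁ − 1/d_o1 = 1/(11.4) − 1/(69.5) = 0.07333, so d_i1 = 13.64 cm.
The intermediate image is 13.64 cm to the right of lens 1, which lies 6.770 cm to the right of lens 2 — a virtual object — so d_o2 = −6.770 cm.
Lens 2: 1/d_i2 = 1/f₂ − 1/d_o2 = 1/(27.0) − 1/(-6.770) = 0.1847, so d_i2 = 5.41 cm.
The final image is real, 5.41 cm to the right of lens 2 (overall magnification ≈ -0.16).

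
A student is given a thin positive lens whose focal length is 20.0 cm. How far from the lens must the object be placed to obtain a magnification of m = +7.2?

17.2 cm

m = −d_i/d_o ⇒ d_i = −m·d_o.
1/f = 1/d_o + 1/d_i = 1/d_o − 1/(m·d_o) = (1 − 1/m)/d_o, so d_o = f(1 − 1/m) = (20.00)(1 − 1/(+7.2)) = 17.2 cm.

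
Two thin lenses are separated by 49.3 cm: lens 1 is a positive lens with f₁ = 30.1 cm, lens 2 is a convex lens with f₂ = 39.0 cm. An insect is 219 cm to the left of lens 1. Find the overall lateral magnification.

Lens 1: 1/d_i1 = 1/(30.1) − 1/(219) = 0.02866, so d_i1 = 34.90 cm; m₁ = −d_i1/d_o1 = -0.1594.
d_o2 = 49.3 − (34.90) = 14.40 cm.
Lens 2: 1/d_i2 = 1/(39.0) − 1/(14.40) = -0.04380, so d_i2 = -22.83 cm; m₂ = −d_i2/d_o2 = +1.585.
m = m₁·m₂ = (-0.1594)(+1.585) = -0.253.

m = -0.253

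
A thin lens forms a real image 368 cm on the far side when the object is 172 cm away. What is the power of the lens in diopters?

d_i = +368 cm.
1/f = 1/d_o + 1/d_i = 1/(172) + 1/(368) = 0.008531 cm⁻¹.
f = 117.2 cm = 1.172 m, so P = 1/f = +0.853 D.

P = +0.853 D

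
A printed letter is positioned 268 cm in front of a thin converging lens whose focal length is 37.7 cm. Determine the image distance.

Thin-lens equation: 1/d_i = 1/f − 1/d_o = 1/(37.70) − 1/(268) = 0.02653 − 0.003731 = 0.02279, so d_i = 43.9 cm.
The image is real, inverted and reduced, on the far side of the lens.

43.9 cm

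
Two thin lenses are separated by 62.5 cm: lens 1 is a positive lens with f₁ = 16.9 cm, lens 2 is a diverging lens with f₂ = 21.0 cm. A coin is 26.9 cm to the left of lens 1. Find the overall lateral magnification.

m = -0.933

Lens 1: 1/d_i1 = 1/(16.9) − 1/(26.9) = 0.02200, so d_i1 = 45.46 cm; m₁ = −d_i1/d_o1 = -1.690.
d_o2 = 62.5 − (45.46) = 17.04 cm.
f₂ = −21.0 cm (diverging).
Lens 2: 1/d_i2 = 1/(-21.0) − 1/(17.04) = -0.1063, so d_i2 = -9.407 cm; m₂ = −d_i2/d_o2 = +0.5521.
m = m₁·m₂ = (-1.690)(+0.5521) = -0.933.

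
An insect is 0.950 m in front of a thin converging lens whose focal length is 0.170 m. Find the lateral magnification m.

m = -0.218

1/d_i = 1/f − 1/d_o = 1/(0.1700) − 1/(0.950) = 4.830, so d_i = 0.2071 m.
m = −d_i/d_o = −(0.2071)/(0.950) = -0.218.
The image is real, inverted and reduced, on the far side of the lens.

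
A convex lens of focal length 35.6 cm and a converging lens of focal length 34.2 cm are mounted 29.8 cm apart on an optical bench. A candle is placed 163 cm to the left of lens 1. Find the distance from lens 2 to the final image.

Lens 1: 1/d_i1 = 1/f₁ − 1/d_o1 = 1/(35.6) − 1/(163) = 0.02195, so d_i1 = 45.55 cm.
The intermediate image is 45.55 cm to the right of lens 1, which lies 15.75 cm to the right of lens 2 — a virtual object — so d_o2 = −15.75 cm.
Lens 2: 1/d_i2 = 1/f₂ − 1/d_o2 = 1/(34.2) − 1/(-15.75) = 0.09273, so d_i2 = 10.8 cm.
The final image is real, 10.8 cm to the right of lens 2 (overall magnification ≈ -0.19).

10.8 cm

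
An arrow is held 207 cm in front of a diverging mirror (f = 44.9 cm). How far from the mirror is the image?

36.9 cm

For a diverging mirror, f = -44.9 cm.
Mirror equation: 1/v = 1/f − 1/u = 1/(-44.90) − 1/(207) = -0.02227 − 0.004831 = -0.02710, so v = -36.9 cm.
The image is virtual, upright and reduced, behind the mirror.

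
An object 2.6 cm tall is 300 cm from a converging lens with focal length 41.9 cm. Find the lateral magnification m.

1/d_i = 1/f − 1/d_o = 1/(41.90) − 1/(300) = 0.02053, so d_i = 48.70 cm.
m = −d_i/d_o = −(48.70)/(300) = -0.162.
The image is real, inverted and reduced, on the far side of the lens.

m = -0.162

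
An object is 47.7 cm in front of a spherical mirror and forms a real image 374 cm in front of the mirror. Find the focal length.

Real image ⇒ d_i = +374 cm.
1/f = 1/d_o + 1/d_i = 1/(47.7) + 1/(374) = 0.02364, so f = 42.3 cm.
Since f is positive, the spherical mirror is concave.

f = 42.3 cm (concave)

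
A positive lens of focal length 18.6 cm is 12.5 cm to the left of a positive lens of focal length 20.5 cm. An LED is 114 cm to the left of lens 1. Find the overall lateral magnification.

Lens 1: 1/d_i1 = 1/(18.6) − 1/(114) = 0.04499, so d_i1 = 22.23 cm; m₁ = −d_i1/d_o1 = -0.1950.
d_o2 = 12.5 − (22.23) = -9.730 cm (virtual object).
Lens 2: 1/d_i2 = 1/(20.5) − 1/(-9.730) = 0.1516, so d_i2 = 6.598 cm; m₂ = −d_i2/d_o2 = +0.6781.
m = m₁·m₂ = (-0.1950)(+0.6781) = -0.132.

m = -0.132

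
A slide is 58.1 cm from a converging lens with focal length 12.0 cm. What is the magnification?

m = -0.260

1/d_i = 1/f − 1/d_o = 1/(12.00) − 1/(58.1) = 0.06612, so d_i = 15.12 cm.
m = −d_i/d_o = −(15.12)/(58.1) = -0.260.
The image is real, inverted and reduced, on the far side of the lens.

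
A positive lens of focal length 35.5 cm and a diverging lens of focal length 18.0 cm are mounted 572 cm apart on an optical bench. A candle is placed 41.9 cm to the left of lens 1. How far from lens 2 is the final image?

Lens 1: 1/d_i1 = 1/f₁ − 1/d_o1 = 1/(35.5) − 1/(41.9) = 0.004303, so d_i1 = 232.4 cm.
The intermediate image is 232.4 cm to the right of lens 1, which is 572 − (232.4) = 339.6 cm to the left of lens 2, so d_o2 = +339.6 cm.
Lens 2 is diverging, so f₂ = −18.0 cm.
Lens 2: 1/d_i2 = 1/f₂ − 1/d_o2 = 1/(-18.0) − 1/(339.6) = -0.05850, so d_i2 = -17.1 cm.
The final image is virtual, 17.1 cm to the left of lens 2 (overall magnification ≈ -0.28).

17.1 cm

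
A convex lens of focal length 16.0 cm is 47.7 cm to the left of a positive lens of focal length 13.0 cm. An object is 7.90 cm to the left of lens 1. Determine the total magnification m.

m = -0.510

Lens 1: 1/d_i1 = 1/(16.0) − 1/(7.90) = -0.06408, so d_i1 = -15.60 cm; m₁ = −d_i1/d_o1 = +1.975.
d_o2 = 47.7 − (-15.60) = 63.30 cm.
Lens 2: 1/d_i2 = 1/(13.0) − 1/(63.30) = 0.06113, so d_i2 = 16.36 cm; m₂ = −d_i2/d_o2 = -0.2584.
m = m₁·m₂ = (+1.975)(-0.2584) = -0.510.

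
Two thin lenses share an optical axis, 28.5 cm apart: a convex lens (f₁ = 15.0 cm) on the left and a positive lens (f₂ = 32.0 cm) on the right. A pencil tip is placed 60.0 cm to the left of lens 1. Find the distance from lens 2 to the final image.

Lens 1: 1/d_i1 = 1/f₁ − 1/d_o1 = 1/(15.0) − 1/(60.0) = 0.05000, so d_i1 = 20.00 cm.
The intermediate image is 20.00 cm to the right of lens 1, which is 28.5 − (20.00) = 8.500 cm to the left of lens 2, so d_o2 = +8.500 cm.
Lens 2: 1/d_i2 = 1/f₂ − 1/d_o2 = 1/(32.0) − 1/(8.500) = -0.08640, so d_i2 = -11.6 cm.
The final image is virtual, 11.6 cm to the left of lens 2 (overall magnification ≈ -0.45).

11.6 cm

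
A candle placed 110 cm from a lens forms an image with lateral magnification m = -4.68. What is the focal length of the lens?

f = 90.6 cm (converging)

m = −d_i/d_o ⇒ d_i = −m·d_o = −(-4.68)·(110) = 514.8 cm.
1/f = 1/d_o + 1/d_i = 1/(110) + 1/(514.8) = 0.01103, so f = 90.6 cm.
Since f is positive, the lens is converging.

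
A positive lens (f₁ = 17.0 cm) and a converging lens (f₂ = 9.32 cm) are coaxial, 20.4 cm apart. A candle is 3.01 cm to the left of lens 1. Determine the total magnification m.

m = -0.768

Lens 1: 1/d_i1 = 1/(17.0) − 1/(3.01) = -0.2734, so d_i1 = -3.658 cm; m₁ = −d_i1/d_o1 = +1.215.
d_o2 = 20.4 − (-3.658) = 24.06 cm.
Lens 2: 1/d_i2 = 1/(9.32) − 1/(24.06) = 0.06573, so d_i2 = 15.21 cm; m₂ = −d_i2/d_o2 = -0.6323.
m = m₁·m₂ = (+1.215)(-0.6323) = -0.768.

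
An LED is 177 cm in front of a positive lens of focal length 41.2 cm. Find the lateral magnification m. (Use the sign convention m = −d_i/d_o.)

m = -0.303

1/d_i = 1/f − 1/d_o = 1/(41.20) − 1/(177) = 0.01862, so d_i = 53.70 cm.
m = −d_i/d_o = −(53.70)/(177) = -0.303.
The image is real, inverted and reduced, on the far side of the lens.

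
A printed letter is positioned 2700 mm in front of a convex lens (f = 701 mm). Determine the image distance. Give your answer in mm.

947 mm

Lens equation: 1/d_i = 1/f − 1/d_o = 1/(701.0) − 1/(2700) = 0.001427 − 0.0003704 = 0.001056, so d_i = 947 mm.
The image is real, inverted and reduced, on the far side of the lens.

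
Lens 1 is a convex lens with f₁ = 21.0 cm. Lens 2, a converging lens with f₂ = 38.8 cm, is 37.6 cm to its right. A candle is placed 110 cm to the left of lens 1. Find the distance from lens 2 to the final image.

16.6 cm

Lens 1: 1/d_i1 = 1/f₁ − 1/d_o1 = 1/(21.0) − 1/(110) = 0.03853, so d_i1 = 25.96 cm.
The intermediate image is 25.96 cm to the right of lens 1, which is 37.6 − (25.96) = 11.64 cm to the left of lens 2, so d_o2 = +11.64 cm.
Lens 2: 1/d_i2 = 1/f₂ − 1/d_o2 = 1/(38.8) − 1/(11.64) = -0.06014, so d_i2 = -16.6 cm.
The final image is virtual, 16.6 cm to the left of lens 2 (overall magnification ≈ -0.34).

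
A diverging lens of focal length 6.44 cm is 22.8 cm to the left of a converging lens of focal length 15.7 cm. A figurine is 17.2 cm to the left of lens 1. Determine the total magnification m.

m = -0.363

f₁ = −6.44 cm (diverging).
Lens 1: 1/d_i1 = 1/(-6.44) − 1/(17.2) = -0.2134, so d_i1 = -4.686 cm; m₁ = −d_i1/d_o1 = +0.2724.
d_o2 = 22.8 − (-4.686) = 27.49 cm.
Lens 2: 1/d_i2 = 1/(15.7) − 1/(27.49) = 0.02732, so d_i2 = 36.61 cm; m₂ = −d_i2/d_o2 = -1.332.
m = m₁·m₂ = (+0.2724)(-1.332) = -0.363.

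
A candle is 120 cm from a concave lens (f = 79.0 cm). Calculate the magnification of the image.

m = +0.397

For a concave lens, f = -79.0 cm.
1/d_i = 1/f − 1/d_o = 1/(-79.00) − 1/(120) = -0.02099, so d_i = -47.64 cm.
m = −d_i/d_o = −(-47.64)/(120) = +0.397.
The image is virtual, upright and reduced, on the same side as the object.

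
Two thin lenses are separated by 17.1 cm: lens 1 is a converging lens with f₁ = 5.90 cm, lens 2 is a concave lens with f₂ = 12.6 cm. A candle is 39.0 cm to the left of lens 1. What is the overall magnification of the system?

m = -0.0987

Lens 1: 1/d_i1 = 1/(5.90) − 1/(39.0) = 0.1439, so d_i1 = 6.952 cm; m₁ = −d_i1/d_o1 = -0.1783.
d_o2 = 17.1 − (6.952) = 10.15 cm.
f₂ = −12.6 cm (diverging).
Lens 2: 1/d_i2 = 1/(-12.6) − 1/(10.15) = -0.1779, so d_i2 = -5.622 cm; m₂ = −d_i2/d_o2 = +0.5538.
m = m₁·m₂ = (-0.1783)(+0.5538) = -0.0987.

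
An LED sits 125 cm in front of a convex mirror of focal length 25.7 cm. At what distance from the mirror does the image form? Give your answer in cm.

For a convex mirror, f = -25.7 cm.
Mirror equation: 1/s_i = 1/f − 1/s_o = 1/(-25.70) − 1/(125) = -0.03891 − 0.008000 = -0.04691, so s_i = -21.3 cm.
The image is virtual, upright and reduced, behind the mirror.

21.3 cm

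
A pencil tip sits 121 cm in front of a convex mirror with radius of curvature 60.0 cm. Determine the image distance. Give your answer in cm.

24.0 cm

f = R/2 = 60.0/2 = 30.00 cm; for a convex mirror, f = -30.00 cm.
Mirror equation: 1/d_i = 1/f − 1/d_o = 1/(-30.00) − 1/(121) = -0.03333 − 0.008264 = -0.04160, so d_i = -24.0 cm.
The image is virtual, upright and reduced, behind the mirror.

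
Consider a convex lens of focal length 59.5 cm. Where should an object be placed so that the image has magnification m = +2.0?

29.8 cm

m = −d_i/d_o ⇒ d_i = −m·d_o.
1/f = 1/d_o + 1/d_i = 1/d_o − 1/(m·d_o) = (1 − 1/m)/d_o, so d_o = f(1 − 1/m) = (59.50)(1 − 1/(+2.0)) = 29.8 cm.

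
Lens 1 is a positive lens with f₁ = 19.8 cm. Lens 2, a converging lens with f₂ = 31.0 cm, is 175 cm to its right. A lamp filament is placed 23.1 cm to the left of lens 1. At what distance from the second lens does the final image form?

209 cm

Lens 1: 1/d_i1 = 1/f₁ − 1/d_o1 = 1/(19.8) − 1/(23.1) = 0.007215, so d_i1 = 138.6 cm.
The intermediate image is 138.6 cm to the right of lens 1, which is 175 − (138.6) = 36.40 cm to the left of lens 2, so d_o2 = +36.40 cm.
Lens 2: 1/d_i2 = 1/f₂ − 1/d_o2 = 1/(31.0) − 1/(36.40) = 0.004786, so d_i2 = 209 cm.
The final image is real, 209 cm to the right of lens 2 (overall magnification ≈ 34).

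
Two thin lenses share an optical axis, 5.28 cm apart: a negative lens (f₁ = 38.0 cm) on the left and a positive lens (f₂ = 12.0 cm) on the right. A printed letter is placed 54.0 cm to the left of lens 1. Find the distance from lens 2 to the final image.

Lens 1 is diverging, so f₁ = −38.0 cm.
Lens 1: 1/d_i1 = 1/f₁ − 1/d_o1 = 1/(-38.0) − 1/(54.0) = -0.04483, so d_i1 = -22.30 cm.
The intermediate image is 22.30 cm to the left of lens 1 (virtual), which is 5.28 − (-22.30) = 27.58 cm to the left of lens 2, so d_o2 = +27.58 cm.
Lens 2: 1/d_i2 = 1/f₂ − 1/d_o2 = 1/(12.0) − 1/(27.58) = 0.04708, so d_i2 = 21.2 cm.
The final image is real, 21.2 cm to the right of lens 2 (overall magnification ≈ -0.32).

21.2 cm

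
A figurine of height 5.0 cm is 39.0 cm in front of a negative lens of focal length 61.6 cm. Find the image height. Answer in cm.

3.06 cm

For a negative lens, f = -61.6 cm.
1/d_i = 1/f − 1/d_o = 1/(-61.60) − 1/(39.0) = -0.04187, so d_i = -23.88 cm.
m = −d_i/d_o = +0.6123.
|h_i| = |m|·h_o = 0.6123 × 5.0 = 3.06 cm. The image is virtual, upright and reduced, on the same side as the object.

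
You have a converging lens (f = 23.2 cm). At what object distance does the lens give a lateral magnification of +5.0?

18.6 cm

m = −d_i/d_o ⇒ d_i = −m·d_o.
1/f = 1/d_o + 1/d_i = 1/d_o − 1/(m·d_o) = (1 − 1/m)/d_o, so d_o = f(1 − 1/m) = (23.20)(1 − 1/(+5.0)) = 18.6 cm.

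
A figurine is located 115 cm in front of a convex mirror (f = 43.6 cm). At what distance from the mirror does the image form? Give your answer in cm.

For a convex mirror, f = -43.6 cm.
Mirror equation: 1/v = 1/f − 1/u = 1/(-43.60) − 1/(115) = -0.02294 − 0.008696 = -0.03163, so v = -31.6 cm.
The image is virtual, upright and reduced, behind the mirror.

31.6 cm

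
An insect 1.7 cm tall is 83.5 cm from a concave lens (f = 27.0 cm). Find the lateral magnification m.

m = +0.244

For a concave lens, f = -27.0 cm.
1/d_i = 1/f − 1/d_o = 1/(-27.00) − 1/(83.5) = -0.04901, so d_i = -20.40 cm.
m = −d_i/d_o = −(-20.40)/(83.5) = +0.244.
The image is virtual, upright and reduced, on the same side as the object.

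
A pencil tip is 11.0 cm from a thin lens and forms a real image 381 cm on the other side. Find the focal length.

Real image ⇒ d_i = +381 cm.
1/f = 1/d_o + 1/d_i = 1/(11.0) + 1/(381) = 0.09353, so f = 10.7 cm.
Since f is positive, the thin lens is converging.

f = 10.7 cm (converging)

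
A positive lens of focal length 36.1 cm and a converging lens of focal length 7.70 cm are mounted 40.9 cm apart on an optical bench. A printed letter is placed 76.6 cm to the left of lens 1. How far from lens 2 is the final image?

6.01 cm

Lens 1: 1/d_i1 = 1/f₁ − 1/d_o1 = 1/(36.1) − 1/(76.6) = 0.01465, so d_i1 = 68.28 cm.
The intermediate image is 68.28 cm to the right of lens 1, which lies 27.38 cm to the right of lens 2 — a virtual object — so d_o2 = −27.38 cm.
Lens 2: 1/d_i2 = 1/f₂ − 1/d_o2 = 1/(7.70) − 1/(-27.38) = 0.1664, so d_i2 = 6.01 cm.
The final image is real, 6.01 cm to the right of lens 2 (overall magnification ≈ -0.20).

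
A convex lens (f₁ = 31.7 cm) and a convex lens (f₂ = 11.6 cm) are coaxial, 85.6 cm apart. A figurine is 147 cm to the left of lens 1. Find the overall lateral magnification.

m = +0.0950

Lens 1: 1/d_i1 = 1/(31.7) − 1/(147) = 0.02474, so d_i1 = 40.42 cm; m₁ = −d_i1/d_o1 = -0.2750.
d_o2 = 85.6 − (40.42) = 45.18 cm.
Lens 2: 1/d_i2 = 1/(11.6) − 1/(45.18) = 0.06407, so d_i2 = 15.61 cm; m₂ = −d_i2/d_o2 = -0.3454.
m = m₁·m₂ = (-0.2750)(-0.3454) = +0.0950.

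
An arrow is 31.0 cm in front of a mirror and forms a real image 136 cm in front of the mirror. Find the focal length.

Real image ⇒ d_i = +136 cm.
1/f = 1/d_o + 1/d_i = 1/(31.0) + 1/(136) = 0.03961, so f = 25.2 cm.
Since f is positive, the mirror is concave.

f = 25.2 cm (concave)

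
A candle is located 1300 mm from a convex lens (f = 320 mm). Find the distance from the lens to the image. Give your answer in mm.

Lens equation: 1/s_i = 1/f − 1/s_o = 1/(320.0) − 1/(1300) = 0.003125 − 0.0007692 = 0.002356, so s_i = 424 mm.
The image is real, inverted and reduced, on the far side of the lens.

424 mm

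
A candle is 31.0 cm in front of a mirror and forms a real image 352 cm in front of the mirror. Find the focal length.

f = 28.5 cm (concave)

Real image ⇒ d_i = +352 cm.
1/f = 1/d_o + 1/d_i = 1/(31.0) + 1/(352) = 0.03510, so f = 28.5 cm.
Since f is positive, the mirror is concave.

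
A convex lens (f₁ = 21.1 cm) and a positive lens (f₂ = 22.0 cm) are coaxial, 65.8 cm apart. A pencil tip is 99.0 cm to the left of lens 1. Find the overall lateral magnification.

m = +0.351

Lens 1: 1/d_i1 = 1/(21.1) − 1/(99.0) = 0.03729, so d_i1 = 26.82 cm; m₁ = −d_i1/d_o1 = -0.2709.
d_o2 = 65.8 − (26.82) = 38.98 cm.
Lens 2: 1/d_i2 = 1/(22.0) − 1/(38.98) = 0.01980, so d_i2 = 50.50 cm; m₂ = −d_i2/d_o2 = -1.296.
m = m₁·m₂ = (-0.2709)(-1.296) = +0.351.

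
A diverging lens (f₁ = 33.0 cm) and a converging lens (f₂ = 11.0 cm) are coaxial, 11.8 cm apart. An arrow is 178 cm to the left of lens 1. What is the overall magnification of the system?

f₁ = −33.0 cm (diverging).
Lens 1: 1/d_i1 = 1/(-33.0) − 1/(178) = -0.03592, so d_i1 = -27.84 cm; m₁ = −d_i1/d_o1 = +0.1564.
d_o2 = 11.8 − (-27.84) = 39.64 cm.
Lens 2: 1/d_i2 = 1/(11.0) − 1/(39.64) = 0.06568, so d_i2 = 15.22 cm; m₂ = −d_i2/d_o2 = -0.3841.
m = m₁·m₂ = (+0.1564)(-0.3841) = -0.0601.

m = -0.0601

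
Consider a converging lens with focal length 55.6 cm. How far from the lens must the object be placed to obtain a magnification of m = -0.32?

229 cm

m = −d_i/d_o ⇒ d_i = −m·d_o.
1/f = 1/d_o + 1/d_i = 1/d_o − 1/(m·d_o) = (1 − 1/m)/d_o, so d_o = f(1 − 1/m) = (55.60)(1 − 1/(-0.32)) = 229 cm.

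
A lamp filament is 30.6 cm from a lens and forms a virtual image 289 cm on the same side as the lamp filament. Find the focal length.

Virtual image ⇒ d_i = −289 cm.
1/f = 1/d_o + 1/d_i = 1/(30.6) + 1/(-289) = 0.02922, so f = 34.2 cm.
Since f is positive, the lens is converging.

f = 34.2 cm (converging)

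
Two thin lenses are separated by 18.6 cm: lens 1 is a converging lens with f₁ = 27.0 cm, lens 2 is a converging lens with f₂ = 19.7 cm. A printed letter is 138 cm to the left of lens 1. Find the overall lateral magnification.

m = -0.138

Lens 1: 1/d_i1 = 1/(27.0) − 1/(138) = 0.02979, so d_i1 = 33.57 cm; m₁ = −d_i1/d_o1 = -0.2433.
d_o2 = 18.6 − (33.57) = -14.97 cm (virtual object).
Lens 2: 1/d_i2 = 1/(19.7) − 1/(-14.97) = 0.1176, so d_i2 = 8.506 cm; m₂ = −d_i2/d_o2 = +0.5682.
m = m₁·m₂ = (-0.2433)(+0.5682) = -0.138.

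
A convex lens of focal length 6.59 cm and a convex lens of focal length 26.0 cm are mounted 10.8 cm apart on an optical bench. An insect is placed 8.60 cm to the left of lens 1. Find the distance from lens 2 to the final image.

Lens 1: 1/d_i1 = 1/f₁ − 1/d_o1 = 1/(6.59) − 1/(8.60) = 0.03547, so d_i1 = 28.20 cm.
The intermediate image is 28.20 cm to the right of lens 1, which lies 17.40 cm to the right of lens 2 — a virtual object — so d_o2 = −17.40 cm.
Lens 2: 1/d_i2 = 1/f₂ − 1/d_o2 = 1/(26.0) − 1/(-17.40) = 0.09593, so d_i2 = 10.4 cm.
The final image is real, 10.4 cm to the right of lens 2 (overall magnification ≈ -2.0).

10.4 cm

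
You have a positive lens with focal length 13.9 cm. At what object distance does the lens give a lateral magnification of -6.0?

16.2 cm

m = −d_i/d_o ⇒ d_i = −m·d_o.
1/f = 1/d_o + 1/d_i = 1/d_o − 1/(m·d_o) = (1 − 1/m)/d_o, so d_o = f(1 − 1/m) = (13.90)(1 − 1/(-6.0)) = 16.2 cm.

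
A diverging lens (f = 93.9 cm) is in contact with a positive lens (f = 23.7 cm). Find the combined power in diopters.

P = +3.15 D

P₁ = 1/f₁ = 1/(-0.939 m) = -1.065 D; P₂ = 1/f₂ = 1/(0.237 m) = +4.219 D.
For thin lenses in contact, P = P₁ + P₂ = (-1.065) + (+4.219) = +3.15 D.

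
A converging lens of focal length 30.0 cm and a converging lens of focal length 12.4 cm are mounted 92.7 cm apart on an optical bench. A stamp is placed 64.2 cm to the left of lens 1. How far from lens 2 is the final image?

Lens 1: 1/d_i1 = 1/f₁ − 1/d_o1 = 1/(30.0) − 1/(64.2) = 0.01776, so d_i1 = 56.32 cm.
The intermediate image is 56.32 cm to the right of lens 1, which is 92.7 − (56.32) = 36.38 cm to the left of lens 2, so d_o2 = +36.38 cm.
Lens 2: 1/d_i2 = 1/f₂ − 1/d_o2 = 1/(12.4) − 1/(36.38) = 0.05316, so d_i2 = 18.8 cm.
The final image is real, 18.8 cm to the right of lens 2 (overall magnification ≈ 0.45).

18.8 cm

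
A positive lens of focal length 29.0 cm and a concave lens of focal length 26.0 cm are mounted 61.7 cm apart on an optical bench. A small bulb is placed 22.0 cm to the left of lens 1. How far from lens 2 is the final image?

22.2 cm

Lens 1: 1/d_i1 = 1/f₁ − 1/d_o1 = 1/(29.0) − 1/(22.0) = -0.01097, so d_i1 = -91.14 cm.
The intermediate image is 91.14 cm to the left of lens 1 (virtual), which is 61.7 − (-91.14) = 152.8 cm to the left of lens 2, so d_o2 = +152.8 cm.
Lens 2 is diverging, so f₂ = −26.0 cm.
Lens 2: 1/d_i2 = 1/f₂ − 1/d_o2 = 1/(-26.0) − 1/(152.8) = -0.04501, so d_i2 = -22.2 cm.
The final image is virtual, 22.2 cm to the left of lens 2 (overall magnification ≈ 0.60).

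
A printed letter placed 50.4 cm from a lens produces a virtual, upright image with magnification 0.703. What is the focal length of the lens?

f = -119 cm (diverging)

m = −d_i/d_o ⇒ d_i = −m·d_o = −(+0.703)·(50.4) = -35.43 cm.
1/f = 1/d_o + 1/d_i = 1/(50.4) + 1/(-35.43) = -0.008383, so f = -119 cm.
Since f is negative, the lens is diverging.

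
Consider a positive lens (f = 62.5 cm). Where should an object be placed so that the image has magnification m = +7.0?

m = −d_i/d_o ⇒ d_i = −m·d_o.
1/f = 1/d_o + 1/d_i = 1/d_o − 1/(m·d_o) = (1 − 1/m)/d_o, so d_o = f(1 − 1/m) = (62.50)(1 − 1/(+7.0)) = 53.6 cm.

53.6 cm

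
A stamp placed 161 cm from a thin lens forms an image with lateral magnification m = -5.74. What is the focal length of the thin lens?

f = 137 cm (converging)

m = −d_i/d_o ⇒ d_i = −m·d_o = −(-5.74)·(161) = 924.1 cm.
1/f = 1/d_o + 1/d_i = 1/(161) + 1/(924.1) = 0.007293, so f = 137 cm.
Since f is positive, the thin lens is converging.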